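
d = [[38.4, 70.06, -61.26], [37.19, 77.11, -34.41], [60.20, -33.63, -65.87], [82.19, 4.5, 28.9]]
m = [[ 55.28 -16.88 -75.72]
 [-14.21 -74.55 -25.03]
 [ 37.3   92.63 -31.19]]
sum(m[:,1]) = 1.2000000000000028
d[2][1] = -33.63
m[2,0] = 37.3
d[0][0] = 38.4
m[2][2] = -31.19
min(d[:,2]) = -65.87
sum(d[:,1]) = 118.04000000000002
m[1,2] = -25.03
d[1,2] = -34.41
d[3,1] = 4.5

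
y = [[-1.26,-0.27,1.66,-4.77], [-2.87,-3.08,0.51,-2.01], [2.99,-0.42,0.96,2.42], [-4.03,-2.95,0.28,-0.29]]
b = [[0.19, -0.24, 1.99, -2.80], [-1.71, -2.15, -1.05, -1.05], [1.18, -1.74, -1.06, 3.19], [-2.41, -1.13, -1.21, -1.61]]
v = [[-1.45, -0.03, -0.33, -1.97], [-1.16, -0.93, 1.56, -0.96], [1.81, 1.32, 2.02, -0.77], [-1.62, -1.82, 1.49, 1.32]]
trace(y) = -3.67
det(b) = 1.44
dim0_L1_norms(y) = [11.15, 6.72, 3.41, 9.49]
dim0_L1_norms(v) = [6.04, 4.1, 5.4, 5.02]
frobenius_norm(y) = 9.50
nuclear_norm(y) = 15.58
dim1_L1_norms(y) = [7.96, 8.47, 6.79, 7.55]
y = b + v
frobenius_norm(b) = 6.96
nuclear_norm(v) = 9.81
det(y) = 57.11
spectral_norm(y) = 7.97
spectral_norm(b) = 5.21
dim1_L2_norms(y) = [5.21, 4.69, 3.99, 5.01]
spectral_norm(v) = 3.83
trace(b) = -4.63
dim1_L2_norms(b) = [3.45, 3.12, 3.96, 3.34]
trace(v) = 0.96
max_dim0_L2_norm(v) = 3.06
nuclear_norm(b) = 11.39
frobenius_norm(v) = 5.59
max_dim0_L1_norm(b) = 8.65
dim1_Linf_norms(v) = [1.97, 1.56, 2.02, 1.82]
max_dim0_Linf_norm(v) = 2.02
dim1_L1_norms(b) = [5.22, 5.96, 7.17, 6.36]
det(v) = 7.31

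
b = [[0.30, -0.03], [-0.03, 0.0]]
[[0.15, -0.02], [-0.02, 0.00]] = b @ [[0.5, -0.07], [-0.15, 0.10]]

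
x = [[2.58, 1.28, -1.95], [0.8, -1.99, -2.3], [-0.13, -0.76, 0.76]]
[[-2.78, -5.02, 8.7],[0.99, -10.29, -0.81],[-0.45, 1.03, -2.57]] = x@ [[-1.78, -0.58, 1.58], [-0.08, 1.62, 2.15], [-0.98, 2.87, -0.96]]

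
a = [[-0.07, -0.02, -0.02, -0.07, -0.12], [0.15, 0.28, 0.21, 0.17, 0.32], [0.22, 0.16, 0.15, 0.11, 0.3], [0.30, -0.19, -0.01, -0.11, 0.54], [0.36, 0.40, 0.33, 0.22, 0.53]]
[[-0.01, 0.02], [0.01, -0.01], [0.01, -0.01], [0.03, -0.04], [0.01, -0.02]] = a @ [[-0.01, 0.02],[-0.02, 0.03],[-0.09, 0.13],[0.08, -0.12],[0.06, -0.10]]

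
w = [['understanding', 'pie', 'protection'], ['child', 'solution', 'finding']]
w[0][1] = 'pie'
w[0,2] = 'protection'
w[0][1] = 'pie'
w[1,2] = 'finding'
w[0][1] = 'pie'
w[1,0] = 'child'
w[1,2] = 'finding'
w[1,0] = 'child'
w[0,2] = 'protection'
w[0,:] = ['understanding', 'pie', 'protection']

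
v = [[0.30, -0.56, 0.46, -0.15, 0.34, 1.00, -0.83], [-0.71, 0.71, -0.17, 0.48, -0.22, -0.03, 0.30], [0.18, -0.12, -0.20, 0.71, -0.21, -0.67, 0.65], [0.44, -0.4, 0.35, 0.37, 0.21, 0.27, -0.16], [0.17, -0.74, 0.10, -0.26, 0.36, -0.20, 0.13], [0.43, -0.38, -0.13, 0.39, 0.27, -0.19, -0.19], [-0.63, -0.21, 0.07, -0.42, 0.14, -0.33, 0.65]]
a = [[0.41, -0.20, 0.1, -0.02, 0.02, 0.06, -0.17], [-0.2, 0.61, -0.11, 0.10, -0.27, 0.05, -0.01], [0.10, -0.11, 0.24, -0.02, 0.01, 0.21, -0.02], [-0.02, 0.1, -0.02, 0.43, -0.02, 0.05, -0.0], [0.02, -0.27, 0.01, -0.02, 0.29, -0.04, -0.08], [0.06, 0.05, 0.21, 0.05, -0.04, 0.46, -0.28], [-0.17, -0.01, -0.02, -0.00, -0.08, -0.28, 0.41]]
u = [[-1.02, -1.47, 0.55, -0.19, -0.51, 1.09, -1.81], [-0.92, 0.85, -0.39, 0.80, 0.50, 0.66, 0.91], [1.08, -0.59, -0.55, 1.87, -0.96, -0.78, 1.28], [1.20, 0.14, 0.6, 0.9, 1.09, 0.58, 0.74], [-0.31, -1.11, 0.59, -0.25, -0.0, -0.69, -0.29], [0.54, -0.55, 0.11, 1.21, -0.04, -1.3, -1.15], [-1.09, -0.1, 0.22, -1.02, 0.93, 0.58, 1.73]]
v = u @ a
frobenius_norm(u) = 6.26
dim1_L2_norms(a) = [0.5, 0.71, 0.35, 0.45, 0.41, 0.59, 0.53]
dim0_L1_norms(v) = [2.86, 3.12, 1.48, 2.78, 1.75, 2.69, 2.91]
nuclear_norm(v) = 5.97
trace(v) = 2.00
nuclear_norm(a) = 2.86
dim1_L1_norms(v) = [3.64, 2.62, 2.74, 2.2, 1.96, 1.98, 2.45]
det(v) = -0.00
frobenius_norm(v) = 2.96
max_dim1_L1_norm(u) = 7.11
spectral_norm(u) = 3.74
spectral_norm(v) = 2.15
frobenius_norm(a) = 1.37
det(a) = -0.00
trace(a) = 2.85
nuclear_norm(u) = 14.29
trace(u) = 0.61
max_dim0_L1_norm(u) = 7.91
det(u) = 16.03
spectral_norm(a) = 0.93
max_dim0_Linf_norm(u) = 1.87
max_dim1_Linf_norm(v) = 1.0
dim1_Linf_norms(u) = [1.81, 0.92, 1.87, 1.2, 1.11, 1.3, 1.73]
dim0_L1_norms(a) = [0.98, 1.35, 0.71, 0.64, 0.73, 1.15, 0.97]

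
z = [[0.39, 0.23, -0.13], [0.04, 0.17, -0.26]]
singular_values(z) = [0.52, 0.23]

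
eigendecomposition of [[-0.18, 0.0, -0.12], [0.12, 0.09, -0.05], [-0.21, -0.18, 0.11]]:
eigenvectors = [[0.88,-0.24,-0.36], [-0.26,-0.43,0.76], [0.40,0.87,0.54]]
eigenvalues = [-0.23, 0.26, -0.0]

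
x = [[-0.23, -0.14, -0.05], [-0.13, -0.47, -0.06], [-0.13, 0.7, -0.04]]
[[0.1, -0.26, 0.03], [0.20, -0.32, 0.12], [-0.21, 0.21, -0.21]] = x @ [[-0.2, 0.91, 0.0], [-0.35, 0.45, -0.28], [-0.18, -0.21, 0.26]]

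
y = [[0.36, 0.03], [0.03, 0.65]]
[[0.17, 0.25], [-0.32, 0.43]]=y@[[0.51, 0.65], [-0.51, 0.63]]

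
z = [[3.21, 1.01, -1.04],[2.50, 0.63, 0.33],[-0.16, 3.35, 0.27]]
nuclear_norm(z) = 8.50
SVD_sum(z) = [[2.84, 1.75, -0.39], [2.03, 1.25, -0.28], [1.34, 0.82, -0.18]] + [[0.46, -0.78, -0.14],[0.34, -0.57, -0.1],[-1.5, 2.53, 0.45]] + [[-0.09, 0.04, -0.51],[0.13, -0.05, 0.71],[0.00, -0.0, 0.0]]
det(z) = -12.55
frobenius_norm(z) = 5.52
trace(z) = 4.11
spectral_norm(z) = 4.42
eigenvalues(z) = [(2.83+0.22j), (2.83-0.22j), (-1.56+0j)]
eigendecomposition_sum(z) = [[1.72-6.54j,0.29+1.32j,(-0.42+2.86j)], [1.06-9.29j,(0.66+1.75j),(-0+4j)], [0.27-11.76j,1.03+2.12j,(0.45+5.01j)]] + [[1.72+6.54j, (0.29-1.32j), (-0.42-2.86j)], [(1.06+9.29j), 0.66-1.75j, -0.00-4.00j], [0.27+11.76j, (1.03-2.12j), 0.45-5.01j]] + [[-0.23-0.00j, 0.43+0.00j, (-0.21+0j)],[0.37+0.00j, -0.69-0.00j, 0.34-0.00j],[-0.70-0.00j, 1.30+0.00j, (-0.64+0j)]]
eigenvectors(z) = [[-0.40-0.10j, (-0.4+0.1j), (0.28+0j)], [(-0.57-0.05j), -0.57+0.05j, -0.45+0.00j], [(-0.71+0j), -0.71-0.00j, (0.85+0j)]]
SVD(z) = [[-0.76, -0.29, -0.58], [-0.54, -0.21, 0.81], [-0.36, 0.93, 0.0]] @ diag([4.423851800784793, 3.1806076775893706, 0.8921154891339398]) @ [[-0.85, -0.52, 0.12], [-0.50, 0.85, 0.15], [0.18, -0.07, 0.98]]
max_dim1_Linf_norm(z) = 3.35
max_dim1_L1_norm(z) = 5.26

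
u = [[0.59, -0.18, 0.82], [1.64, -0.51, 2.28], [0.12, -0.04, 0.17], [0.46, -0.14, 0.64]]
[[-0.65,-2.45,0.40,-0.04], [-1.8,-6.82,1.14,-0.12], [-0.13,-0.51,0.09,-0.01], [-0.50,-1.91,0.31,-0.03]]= u @[[-0.27,-1.64,0.64,-0.91], [-0.03,0.95,-1.33,-0.46], [-0.6,-1.6,-0.26,0.50]]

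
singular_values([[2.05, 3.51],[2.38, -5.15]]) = [6.3, 3.0]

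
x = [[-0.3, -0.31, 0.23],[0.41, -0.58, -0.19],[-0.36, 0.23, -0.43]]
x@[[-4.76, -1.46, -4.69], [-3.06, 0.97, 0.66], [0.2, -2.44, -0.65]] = [[2.42, -0.42, 1.05], [-0.21, -0.70, -2.18], [0.92, 1.80, 2.12]]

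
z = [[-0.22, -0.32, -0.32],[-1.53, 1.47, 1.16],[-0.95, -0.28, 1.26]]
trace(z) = 2.51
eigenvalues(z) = [(-0.54+0j), (1.53+0.33j), (1.53-0.33j)]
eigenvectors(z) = [[0.81+0.00j, 0.15+0.02j, (0.15-0.02j)], [(0.34+0j), -0.94+0.00j, (-0.94-0j)], [0.48+0.00j, 0.15-0.25j, 0.15+0.25j]]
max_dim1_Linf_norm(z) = 1.53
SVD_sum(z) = [[0.13, -0.08, -0.12], [-1.56, 1.04, 1.44], [-0.84, 0.56, 0.77]] + [[-0.02,-0.14,0.08], [0.07,0.45,-0.24], [-0.14,-0.85,0.46]] + [[-0.32, -0.1, -0.28], [-0.04, -0.01, -0.04], [0.03, 0.01, 0.03]]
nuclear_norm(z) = 4.25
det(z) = -1.33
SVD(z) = [[0.07, -0.14, 0.99], [-0.88, 0.46, 0.13], [-0.47, -0.88, -0.09]] @ diag([2.689881213940341, 1.1121218304938298, 0.44364860985907867]) @ [[0.66, -0.44, -0.61], [0.14, 0.87, -0.47], [-0.74, -0.22, -0.64]]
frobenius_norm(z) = 2.94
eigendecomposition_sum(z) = [[-0.49+0.00j, -0.08+0.00j, (-0.03+0j)], [-0.20+0.00j, -0.03+0.00j, (-0.01+0j)], [-0.29+0.00j, -0.05+0.00j, -0.02+0.00j]] + [[0.13-0.25j, (-0.12-0.01j), -0.14+0.43j], [(-0.66+1.65j), (0.75-0.01j), (0.59-2.78j)], [-0.33-0.44j, (-0.12+0.2j), (0.64+0.6j)]] + [[0.13+0.25j, (-0.12+0.01j), (-0.14-0.43j)], [-0.66-1.65j, 0.75+0.01j, (0.59+2.78j)], [(-0.33+0.44j), -0.12-0.20j, (0.64-0.6j)]]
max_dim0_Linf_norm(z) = 1.53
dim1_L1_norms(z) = [0.86, 4.16, 2.49]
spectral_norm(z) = 2.69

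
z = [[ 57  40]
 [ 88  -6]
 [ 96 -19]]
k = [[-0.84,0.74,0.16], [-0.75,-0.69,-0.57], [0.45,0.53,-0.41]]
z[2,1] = -19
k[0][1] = 0.744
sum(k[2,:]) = 0.5750000000000001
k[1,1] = -0.692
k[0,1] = 0.744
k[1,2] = -0.569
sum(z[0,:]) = 97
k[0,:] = [-0.836, 0.744, 0.164]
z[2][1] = -19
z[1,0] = 88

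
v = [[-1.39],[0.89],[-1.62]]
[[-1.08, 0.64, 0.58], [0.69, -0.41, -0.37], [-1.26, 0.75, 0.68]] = v @ [[0.78, -0.46, -0.42]]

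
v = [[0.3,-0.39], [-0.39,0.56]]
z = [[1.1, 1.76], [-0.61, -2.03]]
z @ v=[[-0.36,0.56], [0.61,-0.9]]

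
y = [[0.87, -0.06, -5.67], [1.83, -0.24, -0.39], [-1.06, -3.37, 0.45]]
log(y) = [[1.27, -2.53, -2.11], [0.79, 1.37, 1.15], [0.41, -1.75, 0.93]]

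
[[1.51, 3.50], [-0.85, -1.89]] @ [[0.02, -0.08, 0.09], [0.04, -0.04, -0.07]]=[[0.17,-0.26,-0.11], [-0.09,0.14,0.06]]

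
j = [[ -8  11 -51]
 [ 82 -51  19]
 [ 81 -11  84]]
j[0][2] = -51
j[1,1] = -51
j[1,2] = 19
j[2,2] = 84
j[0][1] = 11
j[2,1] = -11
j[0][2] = -51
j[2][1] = -11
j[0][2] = -51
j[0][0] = -8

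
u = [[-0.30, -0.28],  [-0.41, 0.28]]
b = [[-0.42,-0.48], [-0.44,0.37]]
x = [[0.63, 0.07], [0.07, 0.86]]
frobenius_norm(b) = 0.86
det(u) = -0.20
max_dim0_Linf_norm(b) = 0.48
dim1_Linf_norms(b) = [0.48, 0.44]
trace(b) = -0.05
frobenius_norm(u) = 0.64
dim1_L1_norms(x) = [0.7, 0.93]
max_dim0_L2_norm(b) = 0.61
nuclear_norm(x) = 1.49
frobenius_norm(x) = 1.07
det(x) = 0.54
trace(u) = -0.02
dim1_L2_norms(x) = [0.63, 0.86]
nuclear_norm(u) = 0.90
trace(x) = 1.49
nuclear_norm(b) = 1.21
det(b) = -0.37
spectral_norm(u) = 0.52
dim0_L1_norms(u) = [0.71, 0.56]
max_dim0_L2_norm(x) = 0.86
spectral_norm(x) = 0.88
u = x @ b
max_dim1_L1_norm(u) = 0.69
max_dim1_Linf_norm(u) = 0.41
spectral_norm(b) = 0.64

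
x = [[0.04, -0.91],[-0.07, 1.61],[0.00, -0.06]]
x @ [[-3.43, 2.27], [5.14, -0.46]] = [[-4.81, 0.51], [8.52, -0.9], [-0.31, 0.03]]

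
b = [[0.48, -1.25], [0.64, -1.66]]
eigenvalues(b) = [-0.0, -1.18]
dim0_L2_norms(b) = [0.8, 2.08]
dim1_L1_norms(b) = [1.73, 2.3]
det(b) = 0.00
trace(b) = -1.18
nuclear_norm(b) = 2.23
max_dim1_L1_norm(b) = 2.3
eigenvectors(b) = [[0.93, 0.6], [0.36, 0.8]]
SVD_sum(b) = [[0.48, -1.25], [0.64, -1.66]] + [[-0.0,  -0.00], [0.0,  0.00]]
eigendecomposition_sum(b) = [[-0.0, 0.0], [-0.00, 0.00]] + [[0.48, -1.25], [0.64, -1.66]]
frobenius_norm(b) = 2.23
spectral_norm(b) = 2.23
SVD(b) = [[-0.60,-0.8], [-0.80,0.6]] @ diag([2.226678677917374, 0.0014371179962943653]) @ [[-0.36, 0.93], [0.93, 0.36]]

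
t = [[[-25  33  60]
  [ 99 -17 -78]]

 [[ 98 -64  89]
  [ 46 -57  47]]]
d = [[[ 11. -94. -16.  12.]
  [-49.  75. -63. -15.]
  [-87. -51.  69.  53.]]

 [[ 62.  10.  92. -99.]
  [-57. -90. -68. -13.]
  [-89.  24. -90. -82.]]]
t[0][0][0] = -25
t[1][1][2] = 47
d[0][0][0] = 11.0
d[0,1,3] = -15.0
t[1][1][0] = 46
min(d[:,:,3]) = -99.0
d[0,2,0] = -87.0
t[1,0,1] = -64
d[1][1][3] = -13.0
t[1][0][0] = 98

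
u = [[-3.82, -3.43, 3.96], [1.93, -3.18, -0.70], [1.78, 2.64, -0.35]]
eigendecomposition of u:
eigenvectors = [[-0.77+0.00j, (-0.77-0j), 0.56+0.00j], [0.23+0.50j, 0.23-0.50j, 0.12+0.00j], [0.29-0.13j, 0.29+0.13j, (0.82+0j)]]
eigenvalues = [(-4.3+2.87j), (-4.3-2.87j), (1.24+0j)]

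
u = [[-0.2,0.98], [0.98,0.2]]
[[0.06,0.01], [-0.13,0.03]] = u@[[-0.14, 0.03], [0.03, 0.02]]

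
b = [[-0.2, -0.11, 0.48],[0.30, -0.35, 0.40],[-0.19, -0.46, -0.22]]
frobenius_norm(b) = 0.98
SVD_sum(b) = [[0.07, -0.21, 0.37],[0.09, -0.28, 0.48],[0.00, -0.00, 0.01]] + [[0.02,0.06,0.03], [-0.01,-0.04,-0.02], [-0.13,-0.46,-0.24]] + [[-0.29, 0.04, 0.08], [0.22, -0.03, -0.06], [-0.06, 0.01, 0.02]]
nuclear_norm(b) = 1.64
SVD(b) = [[0.61, 0.13, -0.78], [0.79, -0.09, 0.6], [0.01, -0.99, -0.15]] @ diag([0.7098338736341846, 0.5474553104992022, 0.3840944608396612]) @ [[0.16, -0.49, 0.86],[0.25, 0.86, 0.45],[0.96, -0.14, -0.26]]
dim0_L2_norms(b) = [0.41, 0.59, 0.66]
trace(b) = -0.77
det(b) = -0.15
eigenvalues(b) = [(-0.42+0j), (-0.17+0.57j), (-0.17-0.57j)]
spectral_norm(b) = 0.71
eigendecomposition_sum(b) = [[(-0.22-0j), 0.22+0.00j, (0.09-0j)], [(0.15+0j), (-0.15-0j), -0.06+0.00j], [0.14+0.00j, (-0.14-0j), (-0.05+0j)]] + [[0.01+0.15j, (-0.16+0.11j), 0.20+0.12j], [0.07+0.13j, (-0.1+0.17j), 0.23+0.03j], [(-0.16+0.05j), -0.16-0.15j, -0.08+0.25j]] + [[0.01-0.15j, -0.16-0.11j, (0.2-0.12j)], [(0.07-0.13j), -0.10-0.17j, 0.23-0.03j], [(-0.16-0.05j), (-0.16+0.15j), -0.08-0.25j]]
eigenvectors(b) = [[(-0.73+0j), (0.13-0.54j), 0.13+0.54j], [0.50+0.00j, (-0.12-0.54j), -0.12+0.54j], [0.46+0.00j, 0.62+0.00j, 0.62-0.00j]]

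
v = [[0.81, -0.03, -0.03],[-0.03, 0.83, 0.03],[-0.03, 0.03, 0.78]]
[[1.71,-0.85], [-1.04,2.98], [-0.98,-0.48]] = v@[[2.03, -0.95], [-1.14, 3.58], [-1.13, -0.79]]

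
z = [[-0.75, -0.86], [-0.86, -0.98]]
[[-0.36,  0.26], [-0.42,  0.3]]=z @ [[0.52, -0.69],[-0.03, 0.30]]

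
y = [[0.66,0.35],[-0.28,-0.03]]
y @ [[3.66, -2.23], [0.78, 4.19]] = [[2.69,  -0.01],[-1.05,  0.5]]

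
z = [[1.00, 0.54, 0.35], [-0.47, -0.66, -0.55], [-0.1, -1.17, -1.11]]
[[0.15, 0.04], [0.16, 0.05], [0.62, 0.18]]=z @ [[0.38,  0.11], [-0.11,  -0.03], [-0.48,  -0.14]]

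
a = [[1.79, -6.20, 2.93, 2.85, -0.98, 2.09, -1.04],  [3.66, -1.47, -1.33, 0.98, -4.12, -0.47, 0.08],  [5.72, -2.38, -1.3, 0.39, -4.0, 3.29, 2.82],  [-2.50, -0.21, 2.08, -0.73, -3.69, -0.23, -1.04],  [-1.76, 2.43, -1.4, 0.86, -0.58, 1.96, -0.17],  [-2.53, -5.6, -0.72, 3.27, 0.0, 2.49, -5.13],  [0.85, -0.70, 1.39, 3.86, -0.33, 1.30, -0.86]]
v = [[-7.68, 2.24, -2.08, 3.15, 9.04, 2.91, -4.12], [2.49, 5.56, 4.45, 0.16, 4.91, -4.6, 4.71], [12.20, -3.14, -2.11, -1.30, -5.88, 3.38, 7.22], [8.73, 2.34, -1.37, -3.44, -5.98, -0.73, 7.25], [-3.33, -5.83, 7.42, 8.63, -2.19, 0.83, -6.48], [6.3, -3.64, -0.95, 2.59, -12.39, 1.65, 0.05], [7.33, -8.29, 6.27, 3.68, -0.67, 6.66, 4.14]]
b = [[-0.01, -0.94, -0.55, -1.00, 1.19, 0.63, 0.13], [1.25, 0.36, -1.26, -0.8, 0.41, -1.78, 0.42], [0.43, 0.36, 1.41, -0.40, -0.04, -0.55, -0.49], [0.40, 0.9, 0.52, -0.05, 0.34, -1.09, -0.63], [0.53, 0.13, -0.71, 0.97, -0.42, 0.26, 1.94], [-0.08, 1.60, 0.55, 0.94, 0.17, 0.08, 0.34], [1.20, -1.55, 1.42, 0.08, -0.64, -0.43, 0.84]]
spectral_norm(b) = 2.95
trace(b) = 2.21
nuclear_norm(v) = 75.64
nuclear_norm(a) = 39.00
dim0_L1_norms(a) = [18.81, 18.99, 11.15, 12.94, 13.7, 11.83, 11.14]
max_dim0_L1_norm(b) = 6.42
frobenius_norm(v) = 37.86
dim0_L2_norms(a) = [8.11, 9.17, 4.56, 6.01, 6.93, 5.22, 6.1]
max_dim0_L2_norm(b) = 2.64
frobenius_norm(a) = 17.86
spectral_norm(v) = 27.87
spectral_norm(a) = 12.11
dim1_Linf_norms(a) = [6.2, 4.12, 5.72, 3.69, 2.43, 5.6, 3.86]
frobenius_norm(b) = 5.85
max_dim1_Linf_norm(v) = 12.39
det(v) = 902.99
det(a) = -5428.36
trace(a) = -0.66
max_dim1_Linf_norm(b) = 1.94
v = b @ a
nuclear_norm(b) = 12.98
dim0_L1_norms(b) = [3.9, 5.84, 6.42, 4.24, 3.21, 4.82, 4.79]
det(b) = 0.09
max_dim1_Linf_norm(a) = 6.2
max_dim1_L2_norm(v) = 16.22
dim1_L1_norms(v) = [31.22, 26.88, 35.23, 29.84, 34.71, 27.57, 37.04]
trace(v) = -4.07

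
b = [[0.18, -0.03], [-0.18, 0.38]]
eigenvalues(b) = [0.16, 0.4]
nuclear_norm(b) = 0.58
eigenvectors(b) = [[-0.78, 0.13], [-0.63, -0.99]]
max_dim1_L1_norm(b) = 0.56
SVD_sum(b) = [[0.06, -0.10],  [-0.21, 0.36]] + [[0.12, 0.07], [0.03, 0.02]]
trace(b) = 0.56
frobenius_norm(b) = 0.46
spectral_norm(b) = 0.43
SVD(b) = [[-0.27, 0.96], [0.96, 0.27]] @ diag([0.4348706608127149, 0.14487066081271488]) @ [[-0.51, 0.86], [0.86, 0.51]]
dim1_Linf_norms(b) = [0.18, 0.38]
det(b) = 0.06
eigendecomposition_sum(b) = [[0.14, 0.02],  [0.11, 0.02]] + [[0.04, -0.05], [-0.29, 0.36]]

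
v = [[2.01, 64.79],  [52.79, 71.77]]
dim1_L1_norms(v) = [66.8, 124.56]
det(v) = -3276.01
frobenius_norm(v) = 110.18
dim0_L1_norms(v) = [54.8, 136.56]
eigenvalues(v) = [-31.2, 104.98]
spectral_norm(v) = 105.73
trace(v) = 73.78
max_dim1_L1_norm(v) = 124.56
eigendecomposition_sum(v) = [[-23.59, 14.85], [12.1, -7.61]] + [[25.60, 49.94], [40.69, 79.38]]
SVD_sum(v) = [[25.21, 53.95], [36.98, 79.16]] + [[-23.20,10.84],[15.81,-7.39]]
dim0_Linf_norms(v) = [52.79, 71.77]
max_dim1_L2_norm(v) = 89.09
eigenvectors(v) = [[-0.89, -0.53],[0.46, -0.85]]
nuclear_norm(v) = 136.72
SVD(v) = [[-0.56, -0.83], [-0.83, 0.56]] @ diag([105.73320812405626, 30.983703777873448]) @ [[-0.42, -0.91], [0.91, -0.42]]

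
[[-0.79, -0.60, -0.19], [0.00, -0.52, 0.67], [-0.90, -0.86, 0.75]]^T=[[-0.79, 0.0, -0.90], [-0.60, -0.52, -0.86], [-0.19, 0.67, 0.75]]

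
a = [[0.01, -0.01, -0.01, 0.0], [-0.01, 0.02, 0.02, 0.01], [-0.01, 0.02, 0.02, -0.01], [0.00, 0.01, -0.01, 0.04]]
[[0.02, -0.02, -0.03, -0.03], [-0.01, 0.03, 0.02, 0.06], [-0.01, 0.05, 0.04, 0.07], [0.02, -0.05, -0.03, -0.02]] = a@[[4.02, -0.46, -2.61, 0.10], [1.84, 0.13, 0.75, 0.80], [-0.23, 1.57, -0.53, 2.50], [-0.1, -0.91, -1.15, -0.06]]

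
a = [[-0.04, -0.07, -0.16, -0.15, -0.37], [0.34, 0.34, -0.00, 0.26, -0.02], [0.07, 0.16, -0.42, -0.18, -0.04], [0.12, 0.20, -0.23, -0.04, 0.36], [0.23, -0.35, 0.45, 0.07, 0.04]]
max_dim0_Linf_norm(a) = 0.45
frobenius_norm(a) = 1.16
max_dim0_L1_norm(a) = 1.26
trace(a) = -0.12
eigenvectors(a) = [[-0.18+0.00j, (0.61+0j), (0.61-0j), (-0.01+0j), 0.04+0.00j], [-0.85+0.00j, -0.13-0.11j, -0.13+0.11j, (-0.51+0j), 0.16+0.00j], [(-0.21+0j), 0.16-0.08j, 0.16+0.08j, -0.50+0.00j, -0.57+0.00j], [0.04+0.00j, -0.48-0.13j, -0.48+0.13j, 0.70+0.00j, (-0.61+0j)], [(0.45+0j), 0.00-0.56j, 0.00+0.56j, (0.03+0j), 0.52+0.00j]]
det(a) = 0.00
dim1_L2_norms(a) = [0.44, 0.55, 0.49, 0.49, 0.62]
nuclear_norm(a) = 2.18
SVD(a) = [[-0.12, 0.57, -0.47, -0.3, 0.59],[-0.17, -0.65, -0.74, 0.06, 0.03],[-0.56, 0.14, -0.06, -0.57, -0.58],[-0.39, -0.45, 0.47, -0.34, 0.55],[0.7, -0.2, -0.04, -0.68, -0.05]] @ diag([0.8186561470554461, 0.6392505309748957, 0.4455390133281104, 0.2777509013868313, 0.003208725301705467]) @ [[0.03, -0.56, 0.81, 0.17, -0.05],[-0.52, -0.4, -0.21, -0.43, -0.58],[-0.43, -0.27, -0.06, -0.30, 0.81],[-0.74, 0.43, 0.22, 0.47, -0.06],[0.01, 0.51, 0.5, -0.69, -0.04]]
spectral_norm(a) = 0.82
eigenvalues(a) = [(0.41+0j), (0.05+0.4j), (0.05-0.4j), (-0+0j), (-0.63+0j)]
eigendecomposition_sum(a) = [[0.05-0.00j, (0.07-0j), -0.03+0.00j, (0.03-0j), -0.02-0.00j], [0.25-0.00j, 0.35-0.00j, (-0.14+0j), 0.17-0.00j, (-0.09-0j)], [0.06-0.00j, (0.09-0j), (-0.03+0j), (0.04-0j), (-0.02-0j)], [-0.01+0.00j, (-0.02+0j), 0.01-0.00j, (-0.01+0j), 0j], [-0.13+0.00j, (-0.19+0j), 0.07-0.00j, -0.09+0.00j, (0.05+0j)]] + [[(-0.05+0.19j),-0.07-0.03j,(-0.08+0.03j),(-0.1+0j),-0.17+0.03j], [0.04-0.03j,(0.01+0.02j),(0.02+0.01j),(0.02+0.02j),(0.04+0.02j)], [(0.01+0.06j),-0.02+0.00j,-0.02+0.02j,(-0.03+0.01j),-0.04+0.03j], [(0.08-0.14j),0.05+0.04j,(0.07-0.01j),(0.08+0.02j),(0.14+0.01j)], [0.17+0.04j,(-0.03+0.06j),(0.03+0.07j),0.09j,0.03+0.16j]] + [[(-0.05-0.19j), -0.07+0.03j, -0.08-0.03j, (-0.1-0j), -0.17-0.03j], [0.04+0.03j, 0.01-0.02j, (0.02-0.01j), (0.02-0.02j), (0.04-0.02j)], [0.01-0.06j, (-0.02-0j), (-0.02-0.02j), (-0.03-0.01j), (-0.04-0.03j)], [0.08+0.14j, 0.05-0.04j, 0.07+0.01j, 0.08-0.02j, 0.14-0.01j], [0.17-0.04j, (-0.03-0.06j), 0.03-0.07j, -0.09j, (0.03-0.16j)]] + [[-0j, -0j, (-0-0j), 0.00-0.00j, (-0-0j)], [0.00-0.00j, -0j, -0.00-0.00j, 0.00-0.00j, (-0-0j)], [-0j, -0j, (-0-0j), 0.00-0.00j, (-0-0j)], [-0.00+0.00j, (-0+0j), 0j, (-0+0j), 0j], [-0.00+0.00j, (-0+0j), 0j, (-0+0j), 0.00+0.00j]] + [[0.00+0.00j, -0.01-0.00j, (0.02-0j), (0.01-0j), -0.00-0.00j], [0.00+0.00j, (-0.03-0j), (0.1-0j), 0.05-0.00j, -0.02-0.00j], [-0.02-0.00j, 0.12+0.00j, -0.35+0.00j, (-0.17+0j), (0.07+0j)], [(-0.02-0j), 0.12+0.00j, -0.37+0.00j, (-0.18+0j), 0.07+0.00j], [(0.02+0j), -0.11-0.00j, 0.32-0.00j, 0.16-0.00j, (-0.06-0j)]]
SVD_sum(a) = [[-0.0, 0.05, -0.08, -0.02, 0.01], [-0.00, 0.08, -0.11, -0.02, 0.01], [-0.01, 0.26, -0.37, -0.08, 0.02], [-0.01, 0.18, -0.26, -0.05, 0.02], [0.02, -0.33, 0.46, 0.10, -0.03]] + [[-0.19, -0.15, -0.08, -0.16, -0.21],[0.22, 0.17, 0.09, 0.18, 0.24],[-0.05, -0.04, -0.02, -0.04, -0.05],[0.15, 0.12, 0.06, 0.12, 0.17],[0.07, 0.05, 0.03, 0.05, 0.07]] + [[0.09,0.06,0.01,0.06,-0.17], [0.14,0.09,0.02,0.1,-0.27], [0.01,0.01,0.00,0.01,-0.02], [-0.09,-0.06,-0.01,-0.06,0.17], [0.01,0.00,0.00,0.01,-0.01]] + [[0.06, -0.04, -0.02, -0.04, 0.0], [-0.01, 0.01, 0.0, 0.01, -0.00], [0.12, -0.07, -0.04, -0.07, 0.01], [0.07, -0.04, -0.02, -0.04, 0.01], [0.14, -0.08, -0.04, -0.09, 0.01]] + [[0.00, 0.00, 0.00, -0.0, -0.0],[0.00, 0.00, 0.00, -0.00, -0.0],[-0.0, -0.00, -0.0, 0.00, 0.00],[0.00, 0.0, 0.00, -0.0, -0.00],[-0.0, -0.0, -0.0, 0.00, 0.0]]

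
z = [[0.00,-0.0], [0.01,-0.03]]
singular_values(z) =[0.03, 0.0]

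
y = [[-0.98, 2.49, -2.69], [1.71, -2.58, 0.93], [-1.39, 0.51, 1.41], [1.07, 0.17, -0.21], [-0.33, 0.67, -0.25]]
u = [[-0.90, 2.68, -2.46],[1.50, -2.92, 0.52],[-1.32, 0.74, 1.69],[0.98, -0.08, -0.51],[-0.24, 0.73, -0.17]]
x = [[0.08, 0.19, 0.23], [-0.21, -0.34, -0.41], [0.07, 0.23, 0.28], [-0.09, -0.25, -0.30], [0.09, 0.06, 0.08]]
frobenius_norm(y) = 5.56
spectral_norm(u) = 4.88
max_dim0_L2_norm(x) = 0.63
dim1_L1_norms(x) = [0.5, 0.96, 0.58, 0.64, 0.23]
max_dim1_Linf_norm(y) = 2.69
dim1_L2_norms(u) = [3.75, 3.32, 2.27, 1.11, 0.79]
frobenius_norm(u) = 5.66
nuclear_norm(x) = 0.95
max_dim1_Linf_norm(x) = 0.41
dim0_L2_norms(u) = [2.41, 4.1, 3.08]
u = x + y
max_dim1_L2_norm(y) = 3.79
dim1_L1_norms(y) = [6.16, 5.22, 3.31, 1.45, 1.25]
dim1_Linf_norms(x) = [0.23, 0.41, 0.28, 0.3, 0.09]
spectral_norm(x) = 0.85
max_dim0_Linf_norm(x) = 0.41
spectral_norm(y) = 4.88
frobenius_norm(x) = 0.86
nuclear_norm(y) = 8.17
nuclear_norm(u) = 8.29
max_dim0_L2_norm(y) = 3.69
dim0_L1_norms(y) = [5.48, 6.42, 5.49]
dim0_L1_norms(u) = [4.94, 7.15, 5.35]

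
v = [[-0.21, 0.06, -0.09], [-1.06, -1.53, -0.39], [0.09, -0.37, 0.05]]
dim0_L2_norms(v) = [1.08, 1.58, 0.4]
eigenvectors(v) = [[0.03,-0.56,-0.39],[-0.97,0.19,0.03],[-0.22,0.81,0.92]]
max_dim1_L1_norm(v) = 2.98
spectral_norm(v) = 1.92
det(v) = -0.00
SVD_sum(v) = [[-0.05, -0.07, -0.02],[-1.04, -1.55, -0.38],[-0.13, -0.2, -0.05]] + [[-0.16, 0.13, -0.07], [-0.02, 0.02, -0.01], [0.22, -0.17, 0.1]] + [[0.00, -0.00, -0.00], [-0.0, 0.00, 0.0], [0.00, -0.0, -0.0]]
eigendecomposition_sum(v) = [[0.03,0.04,0.01], [-1.14,-1.52,-0.43], [-0.26,-0.35,-0.10]] + [[-0.25,0.02,-0.10],[0.08,-0.01,0.04],[0.36,-0.02,0.15]] + [[0.00, -0.0, 0.00], [-0.00, 0.0, -0.00], [-0.01, 0.00, -0.0]]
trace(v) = -1.69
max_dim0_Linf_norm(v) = 1.53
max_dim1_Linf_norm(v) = 1.53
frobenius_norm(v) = 1.95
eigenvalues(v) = [-1.59, -0.1, -0.0]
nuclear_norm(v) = 2.29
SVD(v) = [[-0.04,0.59,0.80], [-0.99,0.08,-0.11], [-0.13,-0.80,0.58]] @ diag([1.9186660106874776, 0.3723178990241692, 0.0003485668243718524]) @ [[0.55, 0.81, 0.2],[-0.74, 0.58, -0.33],[0.38, -0.03, -0.92]]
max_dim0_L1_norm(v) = 1.96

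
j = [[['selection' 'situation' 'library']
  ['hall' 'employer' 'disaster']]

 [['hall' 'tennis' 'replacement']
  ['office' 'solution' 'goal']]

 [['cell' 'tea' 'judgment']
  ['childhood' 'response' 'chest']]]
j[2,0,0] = 'cell'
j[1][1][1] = 'solution'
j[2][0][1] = 'tea'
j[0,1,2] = 'disaster'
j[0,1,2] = 'disaster'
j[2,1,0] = 'childhood'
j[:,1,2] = ['disaster', 'goal', 'chest']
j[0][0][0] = 'selection'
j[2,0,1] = 'tea'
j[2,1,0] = 'childhood'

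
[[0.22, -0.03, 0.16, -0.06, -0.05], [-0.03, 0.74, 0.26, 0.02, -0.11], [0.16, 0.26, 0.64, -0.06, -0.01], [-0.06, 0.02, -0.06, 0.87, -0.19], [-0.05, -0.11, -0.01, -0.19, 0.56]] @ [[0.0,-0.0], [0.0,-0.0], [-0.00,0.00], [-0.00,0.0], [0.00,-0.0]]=[[0.0, 0.00],[0.00, 0.00],[0.0, 0.00],[0.0, 0.00],[0.00, 0.00]]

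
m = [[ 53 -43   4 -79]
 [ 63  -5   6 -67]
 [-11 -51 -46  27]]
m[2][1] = -51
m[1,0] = 63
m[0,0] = 53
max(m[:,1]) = -5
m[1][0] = 63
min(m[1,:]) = -67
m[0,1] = -43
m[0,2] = 4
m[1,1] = -5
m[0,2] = 4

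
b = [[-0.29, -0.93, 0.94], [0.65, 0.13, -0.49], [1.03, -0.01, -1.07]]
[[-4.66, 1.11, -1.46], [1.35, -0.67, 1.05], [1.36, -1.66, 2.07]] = b@[[0.86, 0.15, 0.59],[4.26, 0.47, 0.00],[-0.48, 1.69, -1.37]]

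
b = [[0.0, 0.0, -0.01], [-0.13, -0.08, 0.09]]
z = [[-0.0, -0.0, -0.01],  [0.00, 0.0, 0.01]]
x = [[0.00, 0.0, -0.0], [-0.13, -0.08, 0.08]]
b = z + x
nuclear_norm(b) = 0.19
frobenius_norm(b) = 0.18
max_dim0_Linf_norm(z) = 0.01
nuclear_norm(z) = 0.01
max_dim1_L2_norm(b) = 0.18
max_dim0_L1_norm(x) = 0.13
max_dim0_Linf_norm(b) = 0.13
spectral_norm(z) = 0.01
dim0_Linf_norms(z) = [0.0, 0.0, 0.01]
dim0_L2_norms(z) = [0.0, 0.0, 0.01]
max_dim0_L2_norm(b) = 0.13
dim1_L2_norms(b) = [0.01, 0.18]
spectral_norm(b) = 0.18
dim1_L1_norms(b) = [0.01, 0.3]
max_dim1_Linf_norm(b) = 0.13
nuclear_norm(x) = 0.17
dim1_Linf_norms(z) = [0.01, 0.01]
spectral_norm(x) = 0.17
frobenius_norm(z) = 0.01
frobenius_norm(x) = 0.17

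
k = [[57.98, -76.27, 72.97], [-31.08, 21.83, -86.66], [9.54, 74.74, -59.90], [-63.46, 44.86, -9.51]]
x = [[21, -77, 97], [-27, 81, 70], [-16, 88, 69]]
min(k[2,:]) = -59.9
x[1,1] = 81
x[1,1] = 81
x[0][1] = -77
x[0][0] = 21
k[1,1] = 21.83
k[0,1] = -76.27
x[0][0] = 21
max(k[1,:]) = 21.83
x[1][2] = 70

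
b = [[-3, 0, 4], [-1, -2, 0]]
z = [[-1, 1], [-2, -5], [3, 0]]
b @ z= [[15, -3], [5, 9]]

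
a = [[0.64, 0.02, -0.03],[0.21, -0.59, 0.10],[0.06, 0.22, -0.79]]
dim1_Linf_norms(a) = [0.64, 0.59, 0.79]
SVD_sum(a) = [[-0.00, 0.01, -0.01],[0.02, -0.21, 0.34],[-0.03, 0.41, -0.66]] + [[0.54, -0.19, -0.14], [0.33, -0.11, -0.09], [0.16, -0.06, -0.04]] + [[0.10, 0.2, 0.12], [-0.13, -0.26, -0.16], [-0.07, -0.14, -0.08]]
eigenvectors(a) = [[0.98,-0.0,0.02], [0.17,-0.79,-0.35], [0.07,-0.62,0.94]]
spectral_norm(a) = 0.88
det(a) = 0.29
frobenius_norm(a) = 1.22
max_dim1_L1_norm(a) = 1.07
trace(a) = -0.74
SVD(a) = [[0.01,0.83,-0.56], [-0.46,0.5,0.73], [0.89,0.25,0.39]] @ diag([0.8823037869546274, 0.7092150341146158, 0.4558004639217989]) @ [[-0.04, 0.53, -0.85], [0.92, -0.32, -0.24], [-0.40, -0.79, -0.47]]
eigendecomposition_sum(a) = [[0.64, 0.01, -0.01], [0.11, 0.0, -0.00], [0.04, 0.0, -0.00]] + [[0.0, -0.00, -0.00], [0.08, -0.39, -0.15], [0.06, -0.31, -0.12]] + [[-0.0, 0.01, -0.02],  [0.02, -0.20, 0.25],  [-0.05, 0.53, -0.67]]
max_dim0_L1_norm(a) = 0.92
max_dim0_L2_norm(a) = 0.8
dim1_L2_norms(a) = [0.64, 0.63, 0.82]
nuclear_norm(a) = 2.05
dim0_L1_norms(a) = [0.91, 0.83, 0.92]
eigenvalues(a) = [0.64, -0.51, -0.87]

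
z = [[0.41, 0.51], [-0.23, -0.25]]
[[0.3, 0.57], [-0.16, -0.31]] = z @ [[0.55, 1.04], [0.15, 0.28]]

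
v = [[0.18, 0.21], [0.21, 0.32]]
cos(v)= [[0.96, -0.05], [-0.05, 0.93]]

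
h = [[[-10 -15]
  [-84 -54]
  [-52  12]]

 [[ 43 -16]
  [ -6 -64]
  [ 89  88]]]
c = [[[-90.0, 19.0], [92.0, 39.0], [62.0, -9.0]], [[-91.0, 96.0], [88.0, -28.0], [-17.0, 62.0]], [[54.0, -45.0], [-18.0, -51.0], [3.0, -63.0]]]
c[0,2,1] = -9.0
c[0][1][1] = 39.0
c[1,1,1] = -28.0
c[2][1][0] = -18.0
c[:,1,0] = [92.0, 88.0, -18.0]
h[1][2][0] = 89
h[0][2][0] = -52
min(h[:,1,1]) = -64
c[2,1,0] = -18.0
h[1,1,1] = -64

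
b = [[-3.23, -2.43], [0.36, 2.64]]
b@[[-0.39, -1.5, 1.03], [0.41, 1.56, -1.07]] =[[0.26, 1.05, -0.73],[0.94, 3.58, -2.45]]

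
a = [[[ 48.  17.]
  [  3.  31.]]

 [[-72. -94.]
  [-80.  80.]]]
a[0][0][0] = 48.0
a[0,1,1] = 31.0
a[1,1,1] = 80.0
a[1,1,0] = -80.0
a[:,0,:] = [[48.0, 17.0], [-72.0, -94.0]]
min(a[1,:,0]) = -80.0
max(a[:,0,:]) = 48.0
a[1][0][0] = -72.0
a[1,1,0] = -80.0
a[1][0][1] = -94.0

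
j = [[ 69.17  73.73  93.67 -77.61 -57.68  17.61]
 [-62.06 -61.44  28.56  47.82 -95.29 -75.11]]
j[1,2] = 28.56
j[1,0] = -62.06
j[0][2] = 93.67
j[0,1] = 73.73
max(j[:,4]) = -57.68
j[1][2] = 28.56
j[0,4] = -57.68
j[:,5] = [17.61, -75.11]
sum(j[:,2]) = 122.23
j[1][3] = 47.82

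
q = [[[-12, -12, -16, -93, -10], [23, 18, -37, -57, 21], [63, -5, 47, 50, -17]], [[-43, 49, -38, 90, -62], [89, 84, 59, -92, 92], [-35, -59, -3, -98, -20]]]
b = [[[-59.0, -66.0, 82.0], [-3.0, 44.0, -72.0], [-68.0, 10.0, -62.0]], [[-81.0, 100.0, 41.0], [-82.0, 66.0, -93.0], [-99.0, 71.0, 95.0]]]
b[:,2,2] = [-62.0, 95.0]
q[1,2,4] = -20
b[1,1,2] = -93.0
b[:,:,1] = [[-66.0, 44.0, 10.0], [100.0, 66.0, 71.0]]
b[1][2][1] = 71.0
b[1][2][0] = -99.0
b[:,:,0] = [[-59.0, -3.0, -68.0], [-81.0, -82.0, -99.0]]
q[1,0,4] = -62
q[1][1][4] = 92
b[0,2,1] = 10.0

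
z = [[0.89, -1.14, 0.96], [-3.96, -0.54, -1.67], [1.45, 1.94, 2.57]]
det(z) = -13.817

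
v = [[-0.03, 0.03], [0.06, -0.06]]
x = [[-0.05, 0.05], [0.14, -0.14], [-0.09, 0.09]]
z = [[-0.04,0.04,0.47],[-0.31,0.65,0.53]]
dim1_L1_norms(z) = [0.55, 1.49]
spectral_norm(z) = 0.96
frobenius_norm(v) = 0.09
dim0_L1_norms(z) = [0.35, 0.69, 1.0]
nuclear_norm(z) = 1.28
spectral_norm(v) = 0.09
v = z @ x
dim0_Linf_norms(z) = [0.31, 0.65, 0.53]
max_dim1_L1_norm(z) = 1.49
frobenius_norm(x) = 0.25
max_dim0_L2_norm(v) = 0.07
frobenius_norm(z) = 1.01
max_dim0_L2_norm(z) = 0.71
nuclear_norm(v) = 0.09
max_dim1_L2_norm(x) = 0.2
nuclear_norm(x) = 0.25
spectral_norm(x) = 0.25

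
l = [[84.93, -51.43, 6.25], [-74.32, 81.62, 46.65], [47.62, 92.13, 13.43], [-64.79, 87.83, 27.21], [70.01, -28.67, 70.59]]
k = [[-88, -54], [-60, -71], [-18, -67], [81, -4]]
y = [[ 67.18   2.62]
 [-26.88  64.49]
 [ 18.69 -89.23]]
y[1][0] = -26.88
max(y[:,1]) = 64.49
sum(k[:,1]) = -196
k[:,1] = [-54, -71, -67, -4]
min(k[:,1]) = -71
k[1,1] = -71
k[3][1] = -4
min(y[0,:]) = 2.62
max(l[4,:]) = 70.59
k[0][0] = -88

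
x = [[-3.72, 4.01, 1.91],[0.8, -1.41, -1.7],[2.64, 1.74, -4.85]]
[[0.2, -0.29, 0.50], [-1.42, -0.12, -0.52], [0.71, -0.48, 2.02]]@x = [[0.34, 2.08, -1.55], [3.81, -6.43, 0.01], [2.31, 7.04, -7.62]]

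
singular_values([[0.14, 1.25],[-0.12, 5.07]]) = [5.22, 0.16]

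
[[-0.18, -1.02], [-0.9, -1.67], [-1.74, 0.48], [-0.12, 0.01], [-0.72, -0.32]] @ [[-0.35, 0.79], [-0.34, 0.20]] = [[0.41,-0.35], [0.88,-1.05], [0.45,-1.28], [0.04,-0.09], [0.36,-0.63]]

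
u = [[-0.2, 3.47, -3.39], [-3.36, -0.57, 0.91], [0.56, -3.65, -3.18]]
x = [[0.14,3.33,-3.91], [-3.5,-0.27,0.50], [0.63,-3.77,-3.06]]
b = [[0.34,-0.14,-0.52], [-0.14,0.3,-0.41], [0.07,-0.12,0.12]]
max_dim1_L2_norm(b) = 0.64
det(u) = -78.99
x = u + b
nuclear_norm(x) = 13.52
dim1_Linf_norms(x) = [3.91, 3.5, 3.77]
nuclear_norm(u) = 13.15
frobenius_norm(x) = 7.93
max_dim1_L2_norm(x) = 5.14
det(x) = -86.49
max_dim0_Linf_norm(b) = 0.52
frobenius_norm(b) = 0.85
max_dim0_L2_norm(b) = 0.67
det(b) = -0.00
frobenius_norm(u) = 7.73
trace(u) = -3.95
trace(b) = 0.76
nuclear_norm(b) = 1.18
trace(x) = -3.19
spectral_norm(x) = 5.21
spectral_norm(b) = 0.70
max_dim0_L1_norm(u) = 7.69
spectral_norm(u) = 5.08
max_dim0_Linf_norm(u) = 3.65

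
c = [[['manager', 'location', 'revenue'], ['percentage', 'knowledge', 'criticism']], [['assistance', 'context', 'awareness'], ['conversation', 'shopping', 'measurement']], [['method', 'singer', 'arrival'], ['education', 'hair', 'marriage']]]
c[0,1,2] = 'criticism'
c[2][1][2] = 'marriage'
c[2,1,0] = 'education'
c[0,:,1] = ['location', 'knowledge']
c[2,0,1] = 'singer'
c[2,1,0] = 'education'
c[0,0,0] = 'manager'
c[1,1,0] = 'conversation'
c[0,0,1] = 'location'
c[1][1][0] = 'conversation'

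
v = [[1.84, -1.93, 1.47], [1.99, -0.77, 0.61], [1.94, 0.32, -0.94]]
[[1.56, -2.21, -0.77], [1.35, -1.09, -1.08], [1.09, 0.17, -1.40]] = v @ [[0.58, -0.16, -0.62], [-0.31, 0.81, -0.04], [-0.07, -0.24, 0.2]]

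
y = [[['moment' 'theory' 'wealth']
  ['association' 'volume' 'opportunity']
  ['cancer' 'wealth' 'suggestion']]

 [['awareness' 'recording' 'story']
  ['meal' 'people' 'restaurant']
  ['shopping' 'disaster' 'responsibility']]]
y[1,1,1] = 'people'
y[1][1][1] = 'people'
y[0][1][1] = 'volume'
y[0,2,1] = 'wealth'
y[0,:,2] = ['wealth', 'opportunity', 'suggestion']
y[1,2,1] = 'disaster'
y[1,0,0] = 'awareness'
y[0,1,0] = 'association'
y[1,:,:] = [['awareness', 'recording', 'story'], ['meal', 'people', 'restaurant'], ['shopping', 'disaster', 'responsibility']]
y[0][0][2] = 'wealth'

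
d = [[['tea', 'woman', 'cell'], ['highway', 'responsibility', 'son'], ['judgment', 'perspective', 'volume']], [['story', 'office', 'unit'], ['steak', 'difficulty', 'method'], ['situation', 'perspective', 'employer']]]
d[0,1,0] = 'highway'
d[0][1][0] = 'highway'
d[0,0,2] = 'cell'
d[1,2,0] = 'situation'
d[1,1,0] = 'steak'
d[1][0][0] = 'story'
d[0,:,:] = [['tea', 'woman', 'cell'], ['highway', 'responsibility', 'son'], ['judgment', 'perspective', 'volume']]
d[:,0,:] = [['tea', 'woman', 'cell'], ['story', 'office', 'unit']]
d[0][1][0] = 'highway'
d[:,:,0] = [['tea', 'highway', 'judgment'], ['story', 'steak', 'situation']]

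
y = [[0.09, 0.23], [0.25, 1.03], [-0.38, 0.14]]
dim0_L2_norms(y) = [0.46, 1.06]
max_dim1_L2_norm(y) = 1.06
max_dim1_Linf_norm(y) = 1.03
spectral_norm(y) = 1.09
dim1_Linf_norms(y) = [0.23, 1.03, 0.38]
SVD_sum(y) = [[0.06,0.24], [0.24,1.03], [0.01,0.05]] + [[0.03, -0.01], [0.01, -0.00], [-0.39, 0.09]]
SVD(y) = [[-0.22, 0.09], [-0.97, 0.03], [-0.05, -1.0]] @ diag([1.0888345040839675, 0.4035336698668659]) @ [[-0.23, -0.97], [0.97, -0.23]]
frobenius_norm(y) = 1.16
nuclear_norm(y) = 1.49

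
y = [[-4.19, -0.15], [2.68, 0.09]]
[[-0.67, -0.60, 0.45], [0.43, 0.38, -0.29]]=y @ [[0.16,0.14,-0.11],[0.03,0.09,0.08]]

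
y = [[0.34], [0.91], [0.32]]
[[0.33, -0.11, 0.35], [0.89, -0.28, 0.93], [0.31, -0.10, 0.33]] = y @ [[0.98, -0.31, 1.02]]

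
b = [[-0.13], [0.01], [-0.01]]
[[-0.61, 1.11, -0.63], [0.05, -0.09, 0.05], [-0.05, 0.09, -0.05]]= b@[[4.69, -8.51, 4.81]]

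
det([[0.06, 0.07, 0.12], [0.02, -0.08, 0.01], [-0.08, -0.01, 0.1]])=-0.001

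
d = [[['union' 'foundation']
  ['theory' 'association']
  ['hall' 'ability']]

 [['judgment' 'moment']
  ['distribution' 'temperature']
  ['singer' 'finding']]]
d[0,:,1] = ['foundation', 'association', 'ability']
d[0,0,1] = 'foundation'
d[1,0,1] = 'moment'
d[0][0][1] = 'foundation'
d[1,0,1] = 'moment'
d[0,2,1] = 'ability'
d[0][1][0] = 'theory'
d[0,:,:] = [['union', 'foundation'], ['theory', 'association'], ['hall', 'ability']]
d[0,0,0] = 'union'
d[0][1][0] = 'theory'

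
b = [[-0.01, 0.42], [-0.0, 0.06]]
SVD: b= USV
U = [[0.99, -0.14], [0.14, 0.99]]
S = [0.42, 0.0]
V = [[-0.02, 1.0],[1.00, 0.02]]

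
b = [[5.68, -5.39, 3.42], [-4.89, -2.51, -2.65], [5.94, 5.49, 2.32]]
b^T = [[5.68, -4.89, 5.94], [-5.39, -2.51, 5.49], [3.42, -2.65, 2.32]]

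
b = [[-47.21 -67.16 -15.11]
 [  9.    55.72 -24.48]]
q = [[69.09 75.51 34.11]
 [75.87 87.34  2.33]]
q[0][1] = 75.51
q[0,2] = 34.11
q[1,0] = 75.87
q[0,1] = 75.51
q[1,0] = 75.87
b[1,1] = 55.72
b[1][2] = -24.48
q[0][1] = 75.51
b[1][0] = 9.0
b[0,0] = -47.21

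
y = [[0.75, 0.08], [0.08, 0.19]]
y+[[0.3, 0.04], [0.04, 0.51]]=[[1.05, 0.12],  [0.12, 0.7]]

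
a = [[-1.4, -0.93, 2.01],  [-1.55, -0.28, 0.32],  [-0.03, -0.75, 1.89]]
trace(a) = 0.21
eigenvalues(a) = [-1.88, -0.0, 2.09]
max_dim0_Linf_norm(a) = 2.01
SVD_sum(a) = [[-1.26, -0.95, 2.09],[-0.53, -0.4, 0.88],[-0.86, -0.65, 1.43]] + [[-0.14, 0.02, -0.08], [-1.02, 0.12, -0.56], [0.83, -0.10, 0.46]] + [[-0.00, 0.00, 0.0], [0.0, -0.00, -0.00], [0.0, -0.00, -0.0]]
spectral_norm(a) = 3.36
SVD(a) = [[-0.78, -0.11, -0.62], [-0.33, -0.77, 0.55], [-0.53, 0.63, 0.56]] @ diag([3.3579903608689246, 1.5191107741648044, 0.0017866526799822362]) @ [[0.48, 0.36, -0.80], [0.87, -0.1, 0.48], [0.09, -0.93, -0.37]]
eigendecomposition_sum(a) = [[-1.58, -0.5, 0.89], [-1.47, -0.47, 0.82], [-0.31, -0.1, 0.17]] + [[-0.0, 0.00, 0.00], [0.0, -0.00, -0.0], [0.0, -0.00, -0.00]] + [[0.18, -0.43, 1.12], [-0.08, 0.19, -0.50], [0.27, -0.65, 1.72]]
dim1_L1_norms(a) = [4.34, 2.15, 2.67]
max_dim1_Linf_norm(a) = 2.01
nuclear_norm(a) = 4.88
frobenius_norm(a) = 3.69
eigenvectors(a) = [[0.72,0.09,0.53], [0.67,-0.93,-0.24], [0.14,-0.37,0.81]]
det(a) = 0.01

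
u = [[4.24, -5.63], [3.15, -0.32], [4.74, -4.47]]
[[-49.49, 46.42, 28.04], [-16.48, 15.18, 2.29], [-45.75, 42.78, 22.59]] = u@[[-4.7, 4.31, 0.24], [5.25, -5.0, -4.8]]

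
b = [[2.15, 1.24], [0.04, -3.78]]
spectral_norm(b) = 4.05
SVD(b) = [[-0.41, 0.91], [0.91, 0.41]] @ diag([4.045326190766126, 2.021246152822962]) @ [[-0.21, -0.98], [0.98, -0.21]]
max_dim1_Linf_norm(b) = 3.78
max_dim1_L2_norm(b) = 3.78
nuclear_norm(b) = 6.07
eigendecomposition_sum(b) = [[2.16, 0.45],  [0.01, 0.0]] + [[-0.01, 0.79],[0.03, -3.78]]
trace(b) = -1.63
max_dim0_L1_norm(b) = 5.02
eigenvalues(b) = [2.16, -3.79]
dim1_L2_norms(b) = [2.48, 3.78]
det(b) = -8.18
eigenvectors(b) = [[1.0, -0.20], [0.01, 0.98]]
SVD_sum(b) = [[0.35, 1.63],  [-0.77, -3.61]] + [[1.80, -0.39], [0.81, -0.17]]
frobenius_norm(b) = 4.52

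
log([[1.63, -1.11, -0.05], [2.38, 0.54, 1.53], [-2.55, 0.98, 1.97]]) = [[1.18, -0.67, 0.24],[2.06, 0.3, 0.88],[-1.36, 0.11, 0.68]]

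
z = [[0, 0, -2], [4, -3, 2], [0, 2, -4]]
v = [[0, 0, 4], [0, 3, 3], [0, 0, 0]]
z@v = [[0, 0, 0], [0, -9, 7], [0, 6, 6]]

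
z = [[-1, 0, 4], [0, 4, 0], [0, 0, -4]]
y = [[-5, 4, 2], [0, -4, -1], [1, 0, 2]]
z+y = [[-6, 4, 6], [0, 0, -1], [1, 0, -2]]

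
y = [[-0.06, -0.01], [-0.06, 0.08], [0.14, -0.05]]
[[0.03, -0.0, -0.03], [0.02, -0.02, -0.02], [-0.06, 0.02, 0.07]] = y @ [[-0.46, 0.09, 0.54], [-0.06, -0.13, 0.19]]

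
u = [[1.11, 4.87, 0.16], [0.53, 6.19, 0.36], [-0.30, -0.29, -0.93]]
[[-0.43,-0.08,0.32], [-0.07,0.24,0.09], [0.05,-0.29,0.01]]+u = [[0.68, 4.79, 0.48], [0.46, 6.43, 0.45], [-0.25, -0.58, -0.92]]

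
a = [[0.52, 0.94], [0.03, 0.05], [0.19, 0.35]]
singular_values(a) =[1.15, 0.0]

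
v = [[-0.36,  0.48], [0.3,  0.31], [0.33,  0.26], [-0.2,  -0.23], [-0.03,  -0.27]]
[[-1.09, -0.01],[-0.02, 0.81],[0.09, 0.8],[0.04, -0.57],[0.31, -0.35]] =v @ [[1.29, 1.53], [-1.3, 1.13]]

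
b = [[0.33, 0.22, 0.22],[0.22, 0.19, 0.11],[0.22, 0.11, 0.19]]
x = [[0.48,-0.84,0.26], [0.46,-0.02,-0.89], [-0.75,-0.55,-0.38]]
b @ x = [[0.09, -0.4, -0.19],[0.11, -0.25, -0.15],[0.01, -0.29, -0.11]]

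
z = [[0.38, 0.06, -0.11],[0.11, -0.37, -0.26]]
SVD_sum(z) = [[0.14,-0.14,-0.14], [0.25,-0.25,-0.24]] + [[0.24, 0.20, 0.03], [-0.14, -0.12, -0.02]]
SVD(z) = [[0.5,0.87],  [0.87,-0.50]] @ diag([0.4941848016721907, 0.3639799194958668]) @ [[0.58, -0.59, -0.57], [0.76, 0.65, 0.09]]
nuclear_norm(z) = 0.86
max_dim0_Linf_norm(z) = 0.38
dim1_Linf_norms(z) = [0.38, 0.37]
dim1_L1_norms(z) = [0.55, 0.74]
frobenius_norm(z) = 0.61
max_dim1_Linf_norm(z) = 0.38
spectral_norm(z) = 0.49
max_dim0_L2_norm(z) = 0.4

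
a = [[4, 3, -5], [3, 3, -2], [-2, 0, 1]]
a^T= [[4, 3, -2], [3, 3, 0], [-5, -2, 1]]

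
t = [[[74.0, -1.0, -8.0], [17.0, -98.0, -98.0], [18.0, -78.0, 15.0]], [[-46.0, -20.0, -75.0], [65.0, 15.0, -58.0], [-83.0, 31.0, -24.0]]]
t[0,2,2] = 15.0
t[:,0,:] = [[74.0, -1.0, -8.0], [-46.0, -20.0, -75.0]]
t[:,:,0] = [[74.0, 17.0, 18.0], [-46.0, 65.0, -83.0]]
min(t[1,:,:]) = -83.0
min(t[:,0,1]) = -20.0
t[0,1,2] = -98.0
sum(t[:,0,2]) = -83.0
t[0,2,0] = 18.0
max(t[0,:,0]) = 74.0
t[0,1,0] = 17.0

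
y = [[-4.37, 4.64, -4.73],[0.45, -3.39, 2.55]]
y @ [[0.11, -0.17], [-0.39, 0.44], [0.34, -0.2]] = [[-3.90, 3.73],[2.24, -2.08]]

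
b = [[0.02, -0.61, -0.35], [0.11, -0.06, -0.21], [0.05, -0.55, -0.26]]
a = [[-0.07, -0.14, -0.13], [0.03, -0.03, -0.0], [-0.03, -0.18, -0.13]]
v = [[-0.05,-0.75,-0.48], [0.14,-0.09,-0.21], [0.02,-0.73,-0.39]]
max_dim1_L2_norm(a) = 0.22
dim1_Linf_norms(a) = [0.14, 0.03, 0.18]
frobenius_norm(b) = 0.96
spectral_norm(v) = 1.23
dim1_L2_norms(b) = [0.7, 0.24, 0.61]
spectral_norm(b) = 0.94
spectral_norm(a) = 0.30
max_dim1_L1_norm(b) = 0.98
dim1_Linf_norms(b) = [0.61, 0.21, 0.55]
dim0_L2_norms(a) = [0.08, 0.23, 0.18]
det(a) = 0.00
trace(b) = -0.30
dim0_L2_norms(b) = [0.12, 0.82, 0.48]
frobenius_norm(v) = 1.25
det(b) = 0.01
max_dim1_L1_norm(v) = 1.28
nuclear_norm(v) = 1.49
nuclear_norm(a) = 0.35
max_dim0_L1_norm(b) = 1.22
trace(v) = -0.53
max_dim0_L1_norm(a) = 0.35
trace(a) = -0.23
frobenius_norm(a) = 0.31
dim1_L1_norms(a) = [0.34, 0.06, 0.34]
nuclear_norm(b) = 1.17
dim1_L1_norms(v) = [1.28, 0.44, 1.14]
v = a + b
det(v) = 0.02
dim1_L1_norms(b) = [0.98, 0.38, 0.86]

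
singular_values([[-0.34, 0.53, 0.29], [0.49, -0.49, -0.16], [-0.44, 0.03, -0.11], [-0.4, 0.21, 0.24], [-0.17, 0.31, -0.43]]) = [1.15, 0.56, 0.36]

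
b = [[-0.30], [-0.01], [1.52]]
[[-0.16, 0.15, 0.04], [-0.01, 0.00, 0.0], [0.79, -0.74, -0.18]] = b@ [[0.52,-0.49,-0.12]]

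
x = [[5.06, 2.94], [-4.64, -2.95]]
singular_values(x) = [8.03, 0.16]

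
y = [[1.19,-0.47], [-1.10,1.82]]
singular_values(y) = [2.38, 0.69]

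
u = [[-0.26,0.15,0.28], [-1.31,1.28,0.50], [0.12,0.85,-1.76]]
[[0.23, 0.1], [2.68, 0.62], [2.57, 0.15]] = u @[[-0.98,1.15], [1.42,1.40], [-0.84,0.67]]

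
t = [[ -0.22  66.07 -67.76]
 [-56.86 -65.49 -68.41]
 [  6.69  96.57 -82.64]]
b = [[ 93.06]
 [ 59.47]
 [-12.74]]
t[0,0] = -0.22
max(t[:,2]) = -67.76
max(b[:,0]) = 93.06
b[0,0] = 93.06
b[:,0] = [93.06, 59.47, -12.74]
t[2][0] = 6.69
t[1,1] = -65.49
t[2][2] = -82.64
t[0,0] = -0.22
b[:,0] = [93.06, 59.47, -12.74]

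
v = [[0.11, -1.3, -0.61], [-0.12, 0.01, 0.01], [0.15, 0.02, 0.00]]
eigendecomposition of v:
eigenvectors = [[-0.87,0.69,0.02], [0.32,0.43,-0.42], [-0.38,-0.58,0.91]]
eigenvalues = [0.32, -0.2, -0.01]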